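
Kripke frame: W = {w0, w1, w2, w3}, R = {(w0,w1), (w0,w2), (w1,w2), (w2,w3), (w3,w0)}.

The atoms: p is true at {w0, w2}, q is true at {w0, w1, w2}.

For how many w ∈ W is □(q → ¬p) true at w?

1

w0: successors {w1, w2}; q → ¬p there: w1:T, w2:F. ✗
w1: successors {w2}; q → ¬p there: w2:F. ✗
w2: successors {w3}; q → ¬p there: w3:T. ✓
w3: successors {w0}; q → ¬p there: w0:F. ✗
Satisfying worlds: {w2}.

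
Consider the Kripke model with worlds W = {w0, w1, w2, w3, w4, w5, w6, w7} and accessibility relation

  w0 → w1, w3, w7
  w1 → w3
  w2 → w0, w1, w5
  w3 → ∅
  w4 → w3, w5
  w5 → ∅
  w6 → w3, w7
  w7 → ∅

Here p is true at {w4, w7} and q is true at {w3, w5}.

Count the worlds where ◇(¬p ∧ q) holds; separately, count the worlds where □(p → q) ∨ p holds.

For ◇(¬p ∧ q):
w0: successors {w1, w3, w7}; ¬p ∧ q there: w1:F, w3:T, w7:F. ✓
w1: successors {w3}; ¬p ∧ q there: w3:T. ✓
w2: successors {w0, w1, w5}; ¬p ∧ q there: w0:F, w1:F, w5:T. ✓
w3: no successors, so ◇(¬p ∧ q) fails. ✗
w4: successors {w3, w5}; ¬p ∧ q there: w3:T, w5:T. ✓
w5: no successors, so ◇(¬p ∧ q) fails. ✗
w6: successors {w3, w7}; ¬p ∧ q there: w3:T, w7:F. ✓
w7: no successors, so ◇(¬p ∧ q) fails. ✗
— 5 worlds.
For □(p → q) ∨ p:
w0: □(p → q) is F, p is F. ✗
w1: □(p → q) is T, p is F. ✓
w2: □(p → q) is T, p is F. ✓
w3: □(p → q) is T, p is F. ✓
w4: □(p → q) is T, p is T. ✓
w5: □(p → q) is T, p is F. ✓
w6: □(p → q) is F, p is F. ✗
w7: □(p → q) is T, p is T. ✓
— 6 worlds.

5 and 6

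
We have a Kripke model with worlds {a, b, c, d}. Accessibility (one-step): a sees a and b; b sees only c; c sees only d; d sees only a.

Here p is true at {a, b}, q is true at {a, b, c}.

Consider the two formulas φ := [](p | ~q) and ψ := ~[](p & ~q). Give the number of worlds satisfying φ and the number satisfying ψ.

For [](p | ~q):
a: successors {a, b}; p | ~q there: a:T, b:T. ✓
b: successors {c}; p | ~q there: c:F. ✗
c: successors {d}; p | ~q there: d:T. ✓
d: successors {a}; p | ~q there: a:T. ✓
— 3 worlds.
For ~[](p & ~q):
a: [](p & ~q) is F. ✓
b: [](p & ~q) is F. ✓
c: [](p & ~q) is F. ✓
d: [](p & ~q) is F. ✓
— 4 worlds.

3 and 4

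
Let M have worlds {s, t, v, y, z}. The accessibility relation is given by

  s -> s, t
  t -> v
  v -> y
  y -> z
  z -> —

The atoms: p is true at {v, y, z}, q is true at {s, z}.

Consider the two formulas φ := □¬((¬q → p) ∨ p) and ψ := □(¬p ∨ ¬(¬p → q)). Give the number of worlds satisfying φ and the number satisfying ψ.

For □¬((¬q → p) ∨ p):
s: successors {s, t}; ¬((¬q → p) ∨ p) there: s:F, t:T. ✗
t: successors {v}; ¬((¬q → p) ∨ p) there: v:F. ✗
v: successors {y}; ¬((¬q → p) ∨ p) there: y:F. ✗
y: successors {z}; ¬((¬q → p) ∨ p) there: z:F. ✗
z: no successors, so □¬((¬q → p) ∨ p) holds vacuously. ✓
— 1 world.
For □(¬p ∨ ¬(¬p → q)):
s: successors {s, t}; ¬p ∨ ¬(¬p → q) there: s:T, t:T. ✓
t: successors {v}; ¬p ∨ ¬(¬p → q) there: v:F. ✗
v: successors {y}; ¬p ∨ ¬(¬p → q) there: y:F. ✗
y: successors {z}; ¬p ∨ ¬(¬p → q) there: z:F. ✗
z: no successors, so □(¬p ∨ ¬(¬p → q)) holds vacuously. ✓
— 2 worlds.

1 and 2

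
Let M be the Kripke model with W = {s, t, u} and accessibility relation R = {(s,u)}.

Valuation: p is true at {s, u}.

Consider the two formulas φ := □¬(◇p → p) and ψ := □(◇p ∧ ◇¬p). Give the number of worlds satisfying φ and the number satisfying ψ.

2 and 2

For □¬(◇p → p):
s: successors {u}; ¬(◇p → p) there: u:F. ✗
t: no successors, so □¬(◇p → p) holds vacuously. ✓
u: no successors, so □¬(◇p → p) holds vacuously. ✓
— 2 worlds.
For □(◇p ∧ ◇¬p):
s: successors {u}; ◇p ∧ ◇¬p there: u:F. ✗
t: no successors, so □(◇p ∧ ◇¬p) holds vacuously. ✓
u: no successors, so □(◇p ∧ ◇¬p) holds vacuously. ✓
— 2 worlds.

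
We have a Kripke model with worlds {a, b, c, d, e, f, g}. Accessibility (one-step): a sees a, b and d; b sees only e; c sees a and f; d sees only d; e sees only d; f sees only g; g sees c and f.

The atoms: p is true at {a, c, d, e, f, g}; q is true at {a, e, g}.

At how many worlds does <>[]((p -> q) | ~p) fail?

a: successors {a, b, d}; []((p -> q) | ~p) there: a:F, b:T, d:F. ✓
b: successors {e}; []((p -> q) | ~p) there: e:F. ✗
c: successors {a, f}; []((p -> q) | ~p) there: a:F, f:T. ✓
d: successors {d}; []((p -> q) | ~p) there: d:F. ✗
e: successors {d}; []((p -> q) | ~p) there: d:F. ✗
f: successors {g}; []((p -> q) | ~p) there: g:F. ✗
g: successors {c, f}; []((p -> q) | ~p) there: c:F, f:T. ✓
Satisfying worlds: {a, c, g}.
So <>[]((p -> q) | ~p) fails at the other 4 worlds.

4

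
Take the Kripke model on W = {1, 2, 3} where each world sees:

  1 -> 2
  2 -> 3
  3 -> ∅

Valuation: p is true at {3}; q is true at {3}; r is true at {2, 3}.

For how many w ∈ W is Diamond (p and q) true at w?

1: successors {2}; p and q there: 2:F. ✗
2: successors {3}; p and q there: 3:T. ✓
3: no successors, so Diamond (p and q) fails. ✗
Satisfying worlds: {2}.

1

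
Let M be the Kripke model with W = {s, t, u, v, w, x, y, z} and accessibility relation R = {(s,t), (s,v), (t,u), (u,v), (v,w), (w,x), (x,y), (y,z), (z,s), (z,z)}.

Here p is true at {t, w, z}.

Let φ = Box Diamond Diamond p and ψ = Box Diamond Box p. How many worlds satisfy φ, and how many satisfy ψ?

For Box Diamond Diamond p:
s: successors {t, v}; Diamond Diamond p there: t:F, v:F. ✗
t: successors {u}; Diamond Diamond p there: u:T. ✓
u: successors {v}; Diamond Diamond p there: v:F. ✗
v: successors {w}; Diamond Diamond p there: w:F. ✗
w: successors {x}; Diamond Diamond p there: x:T. ✓
x: successors {y}; Diamond Diamond p there: y:T. ✓
y: successors {z}; Diamond Diamond p there: z:T. ✓
z: successors {s, z}; Diamond Diamond p there: s:T, z:T. ✓
— 5 worlds.
For Box Diamond Box p:
s: successors {t, v}; Diamond Box p there: t:F, v:F. ✗
t: successors {u}; Diamond Box p there: u:T. ✓
u: successors {v}; Diamond Box p there: v:F. ✗
v: successors {w}; Diamond Box p there: w:F. ✗
w: successors {x}; Diamond Box p there: x:T. ✓
x: successors {y}; Diamond Box p there: y:F. ✗
y: successors {z}; Diamond Box p there: z:F. ✗
z: successors {s, z}; Diamond Box p there: s:T, z:F. ✗
— 2 worlds.

5 and 2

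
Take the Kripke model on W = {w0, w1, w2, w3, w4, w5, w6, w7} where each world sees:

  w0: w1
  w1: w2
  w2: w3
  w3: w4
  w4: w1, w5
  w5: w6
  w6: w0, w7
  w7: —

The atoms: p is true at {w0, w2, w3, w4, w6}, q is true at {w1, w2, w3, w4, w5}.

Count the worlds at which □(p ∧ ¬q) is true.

2

w0: successors {w1}; p ∧ ¬q there: w1:F. ✗
w1: successors {w2}; p ∧ ¬q there: w2:F. ✗
w2: successors {w3}; p ∧ ¬q there: w3:F. ✗
w3: successors {w4}; p ∧ ¬q there: w4:F. ✗
w4: successors {w1, w5}; p ∧ ¬q there: w1:F, w5:F. ✗
w5: successors {w6}; p ∧ ¬q there: w6:T. ✓
w6: successors {w0, w7}; p ∧ ¬q there: w0:T, w7:F. ✗
w7: no successors, so □(p ∧ ¬q) holds vacuously. ✓
Satisfying worlds: {w5, w7}.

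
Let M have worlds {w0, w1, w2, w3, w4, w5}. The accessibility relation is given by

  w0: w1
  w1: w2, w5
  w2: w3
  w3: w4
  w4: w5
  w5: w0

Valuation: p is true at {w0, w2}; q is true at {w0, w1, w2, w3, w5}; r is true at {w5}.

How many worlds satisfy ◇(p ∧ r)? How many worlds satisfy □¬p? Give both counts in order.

For ◇(p ∧ r):
w0: successors {w1}; p ∧ r there: w1:F. ✗
w1: successors {w2, w5}; p ∧ r there: w2:F, w5:F. ✗
w2: successors {w3}; p ∧ r there: w3:F. ✗
w3: successors {w4}; p ∧ r there: w4:F. ✗
w4: successors {w5}; p ∧ r there: w5:F. ✗
w5: successors {w0}; p ∧ r there: w0:F. ✗
— 0 worlds.
For □¬p:
w0: successors {w1}; ¬p there: w1:T. ✓
w1: successors {w2, w5}; ¬p there: w2:F, w5:T. ✗
w2: successors {w3}; ¬p there: w3:T. ✓
w3: successors {w4}; ¬p there: w4:T. ✓
w4: successors {w5}; ¬p there: w5:T. ✓
w5: successors {w0}; ¬p there: w0:F. ✗
— 4 worlds.

0 and 4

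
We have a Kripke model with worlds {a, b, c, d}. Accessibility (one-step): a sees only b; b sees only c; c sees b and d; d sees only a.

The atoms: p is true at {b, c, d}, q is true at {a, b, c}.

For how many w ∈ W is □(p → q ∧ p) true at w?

a: successors {b}; p → q ∧ p there: b:T. ✓
b: successors {c}; p → q ∧ p there: c:T. ✓
c: successors {b, d}; p → q ∧ p there: b:T, d:F. ✗
d: successors {a}; p → q ∧ p there: a:T. ✓
Satisfying worlds: {a, b, d}.

3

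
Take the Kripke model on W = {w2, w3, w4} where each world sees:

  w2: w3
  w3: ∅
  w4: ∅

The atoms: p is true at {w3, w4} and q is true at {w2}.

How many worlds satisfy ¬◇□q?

2

w2: ◇□q is T. ✗
w3: ◇□q is F. ✓
w4: ◇□q is F. ✓
Satisfying worlds: {w3, w4}.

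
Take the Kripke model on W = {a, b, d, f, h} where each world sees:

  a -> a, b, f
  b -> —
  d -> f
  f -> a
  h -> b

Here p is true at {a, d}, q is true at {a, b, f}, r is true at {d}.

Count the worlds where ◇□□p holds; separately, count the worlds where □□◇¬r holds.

2 and 3

For ◇□□p:
a: successors {a, b, f}; □□p there: a:F, b:T, f:F. ✓
b: no successors, so ◇□□p fails. ✗
d: successors {f}; □□p there: f:F. ✗
f: successors {a}; □□p there: a:F. ✗
h: successors {b}; □□p there: b:T. ✓
— 2 worlds.
For □□◇¬r:
a: successors {a, b, f}; □◇¬r there: a:F, b:T, f:T. ✗
b: no successors, so □□◇¬r holds vacuously. ✓
d: successors {f}; □◇¬r there: f:T. ✓
f: successors {a}; □◇¬r there: a:F. ✗
h: successors {b}; □◇¬r there: b:T. ✓
— 3 worlds.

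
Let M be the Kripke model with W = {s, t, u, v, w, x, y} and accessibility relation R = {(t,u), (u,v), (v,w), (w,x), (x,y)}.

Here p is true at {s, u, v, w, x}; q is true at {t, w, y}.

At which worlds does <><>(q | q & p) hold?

s: no successors, so <><>(q | q & p) fails. ✗
t: successors {u}; <>(q | q & p) there: u:F. ✗
u: successors {v}; <>(q | q & p) there: v:T. ✓
v: successors {w}; <>(q | q & p) there: w:F. ✗
w: successors {x}; <>(q | q & p) there: x:T. ✓
x: successors {y}; <>(q | q & p) there: y:F. ✗
y: no successors, so <><>(q | q & p) fails. ✗

{u, w}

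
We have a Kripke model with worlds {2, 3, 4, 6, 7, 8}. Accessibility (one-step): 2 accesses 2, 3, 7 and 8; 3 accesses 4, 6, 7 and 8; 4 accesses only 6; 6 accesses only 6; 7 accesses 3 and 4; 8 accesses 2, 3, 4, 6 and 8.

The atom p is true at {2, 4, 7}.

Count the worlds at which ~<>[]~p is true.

1

2: <>[]~p is F. ✓
3: <>[]~p is T. ✗
4: <>[]~p is T. ✗
6: <>[]~p is T. ✗
7: <>[]~p is T. ✗
8: <>[]~p is T. ✗
Satisfying worlds: {2}.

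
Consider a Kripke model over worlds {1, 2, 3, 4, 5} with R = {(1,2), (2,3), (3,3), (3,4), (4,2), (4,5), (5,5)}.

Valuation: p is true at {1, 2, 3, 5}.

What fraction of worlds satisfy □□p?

3/5

1: successors {2}; □p there: 2:T. ✓
2: successors {3}; □p there: 3:F. ✗
3: successors {3, 4}; □p there: 3:F, 4:T. ✗
4: successors {2, 5}; □p there: 2:T, 5:T. ✓
5: successors {5}; □p there: 5:T. ✓
That's 3 of 5 worlds, so 3/5.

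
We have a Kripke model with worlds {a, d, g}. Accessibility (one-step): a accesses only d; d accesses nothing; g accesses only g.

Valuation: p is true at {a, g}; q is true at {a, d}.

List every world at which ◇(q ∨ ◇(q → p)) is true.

a: successors {d}; q ∨ ◇(q → p) there: d:T. ✓
d: no successors, so ◇(q ∨ ◇(q → p)) fails. ✗
g: successors {g}; q ∨ ◇(q → p) there: g:T. ✓

{a, g}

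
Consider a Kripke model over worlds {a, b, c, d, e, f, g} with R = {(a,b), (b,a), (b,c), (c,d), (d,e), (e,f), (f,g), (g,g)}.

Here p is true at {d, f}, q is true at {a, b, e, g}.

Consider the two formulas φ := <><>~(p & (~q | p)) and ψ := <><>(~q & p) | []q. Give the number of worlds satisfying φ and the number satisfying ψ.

6 and 5

For <><>~(p & (~q | p)):
a: successors {b}; <>~(p & (~q | p)) there: b:T. ✓
b: successors {a, c}; <>~(p & (~q | p)) there: a:T, c:F. ✓
c: successors {d}; <>~(p & (~q | p)) there: d:T. ✓
d: successors {e}; <>~(p & (~q | p)) there: e:F. ✗
e: successors {f}; <>~(p & (~q | p)) there: f:T. ✓
f: successors {g}; <>~(p & (~q | p)) there: g:T. ✓
g: successors {g}; <>~(p & (~q | p)) there: g:T. ✓
— 6 worlds.
For <><>(~q & p) | []q:
a: <><>(~q & p) is F, []q is T. ✓
b: <><>(~q & p) is T, []q is F. ✓
c: <><>(~q & p) is F, []q is F. ✗
d: <><>(~q & p) is T, []q is T. ✓
e: <><>(~q & p) is F, []q is F. ✗
f: <><>(~q & p) is F, []q is T. ✓
g: <><>(~q & p) is F, []q is T. ✓
— 5 worlds.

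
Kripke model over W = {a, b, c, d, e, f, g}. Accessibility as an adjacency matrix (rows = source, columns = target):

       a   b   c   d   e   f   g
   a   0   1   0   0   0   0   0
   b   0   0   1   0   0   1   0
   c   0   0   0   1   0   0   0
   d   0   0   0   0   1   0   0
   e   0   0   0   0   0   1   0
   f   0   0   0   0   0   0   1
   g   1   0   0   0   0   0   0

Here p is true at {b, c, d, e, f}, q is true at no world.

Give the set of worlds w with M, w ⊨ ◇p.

a: successors {b}; p there: b:T. ✓
b: successors {c, f}; p there: c:T, f:T. ✓
c: successors {d}; p there: d:T. ✓
d: successors {e}; p there: e:T. ✓
e: successors {f}; p there: f:T. ✓
f: successors {g}; p there: g:F. ✗
g: successors {a}; p there: a:F. ✗

{a, b, c, d, e}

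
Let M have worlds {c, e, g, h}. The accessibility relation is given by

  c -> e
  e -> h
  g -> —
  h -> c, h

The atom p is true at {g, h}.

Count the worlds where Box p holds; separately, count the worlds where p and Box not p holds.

2 and 1

For Box p:
c: successors {e}; p there: e:F. ✗
e: successors {h}; p there: h:T. ✓
g: no successors, so Box p holds vacuously. ✓
h: successors {c, h}; p there: c:F, h:T. ✗
— 2 worlds.
For p and Box not p:
c: p is F, Box not p is T. ✗
e: p is F, Box not p is F. ✗
g: p is T, Box not p is T. ✓
h: p is T, Box not p is F. ✗
— 1 world.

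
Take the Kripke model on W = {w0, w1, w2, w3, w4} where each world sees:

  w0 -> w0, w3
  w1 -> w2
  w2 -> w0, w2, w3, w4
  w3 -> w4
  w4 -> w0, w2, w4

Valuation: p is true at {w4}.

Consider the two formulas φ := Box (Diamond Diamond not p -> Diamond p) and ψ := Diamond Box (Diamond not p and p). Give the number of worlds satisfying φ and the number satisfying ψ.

For Box (Diamond Diamond not p -> Diamond p):
w0: successors {w0, w3}; Diamond Diamond not p -> Diamond p there: w0:F, w3:T. ✗
w1: successors {w2}; Diamond Diamond not p -> Diamond p there: w2:T. ✓
w2: successors {w0, w2, w3, w4}; Diamond Diamond not p -> Diamond p there: w0:F, w2:T, w3:T, w4:T. ✗
w3: successors {w4}; Diamond Diamond not p -> Diamond p there: w4:T. ✓
w4: successors {w0, w2, w4}; Diamond Diamond not p -> Diamond p there: w0:F, w2:T, w4:T. ✗
— 2 worlds.
For Diamond Box (Diamond not p and p):
w0: successors {w0, w3}; Box (Diamond not p and p) there: w0:F, w3:T. ✓
w1: successors {w2}; Box (Diamond not p and p) there: w2:F. ✗
w2: successors {w0, w2, w3, w4}; Box (Diamond not p and p) there: w0:F, w2:F, w3:T, w4:F. ✓
w3: successors {w4}; Box (Diamond not p and p) there: w4:F. ✗
w4: successors {w0, w2, w4}; Box (Diamond not p and p) there: w0:F, w2:F, w4:F. ✗
— 2 worlds.

2 and 2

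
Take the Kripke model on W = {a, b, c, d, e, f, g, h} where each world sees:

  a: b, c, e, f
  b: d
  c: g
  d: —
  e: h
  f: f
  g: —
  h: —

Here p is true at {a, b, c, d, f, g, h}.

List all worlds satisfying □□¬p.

{b, c, d, e, g, h}

a: successors {b, c, e, f}; □¬p there: b:F, c:F, e:F, f:F. ✗
b: successors {d}; □¬p there: d:T. ✓
c: successors {g}; □¬p there: g:T. ✓
d: no successors, so □□¬p holds vacuously. ✓
e: successors {h}; □¬p there: h:T. ✓
f: successors {f}; □¬p there: f:F. ✗
g: no successors, so □□¬p holds vacuously. ✓
h: no successors, so □□¬p holds vacuously. ✓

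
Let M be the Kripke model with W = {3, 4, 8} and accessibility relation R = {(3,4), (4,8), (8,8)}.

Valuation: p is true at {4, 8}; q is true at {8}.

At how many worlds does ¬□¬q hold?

2

3: □¬q is T. ✗
4: □¬q is F. ✓
8: □¬q is F. ✓
Satisfying worlds: {4, 8}.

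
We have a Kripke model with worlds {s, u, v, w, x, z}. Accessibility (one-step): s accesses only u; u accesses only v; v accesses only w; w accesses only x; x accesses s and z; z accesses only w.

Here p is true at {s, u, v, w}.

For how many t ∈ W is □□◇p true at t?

s: successors {u}; □◇p there: u:T. ✓
u: successors {v}; □◇p there: v:F. ✗
v: successors {w}; □◇p there: w:T. ✓
w: successors {x}; □◇p there: x:T. ✓
x: successors {s, z}; □◇p there: s:T, z:F. ✗
z: successors {w}; □◇p there: w:T. ✓
Satisfying worlds: {s, v, w, z}.

4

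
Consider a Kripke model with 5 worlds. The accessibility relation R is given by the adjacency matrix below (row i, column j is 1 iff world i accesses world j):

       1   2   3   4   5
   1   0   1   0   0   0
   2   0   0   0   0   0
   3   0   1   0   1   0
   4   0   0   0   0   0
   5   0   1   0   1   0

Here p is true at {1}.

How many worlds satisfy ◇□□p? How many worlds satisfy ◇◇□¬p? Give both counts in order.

For ◇□□p:
1: successors {2}; □□p there: 2:T. ✓
2: no successors, so ◇□□p fails. ✗
3: successors {2, 4}; □□p there: 2:T, 4:T. ✓
4: no successors, so ◇□□p fails. ✗
5: successors {2, 4}; □□p there: 2:T, 4:T. ✓
— 3 worlds.
For ◇◇□¬p:
1: successors {2}; ◇□¬p there: 2:F. ✗
2: no successors, so ◇◇□¬p fails. ✗
3: successors {2, 4}; ◇□¬p there: 2:F, 4:F. ✗
4: no successors, so ◇◇□¬p fails. ✗
5: successors {2, 4}; ◇□¬p there: 2:F, 4:F. ✗
— 0 worlds.

3 and 0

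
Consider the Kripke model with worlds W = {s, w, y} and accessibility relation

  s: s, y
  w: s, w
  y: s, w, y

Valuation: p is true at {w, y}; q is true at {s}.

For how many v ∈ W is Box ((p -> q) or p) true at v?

3

s: successors {s, y}; (p -> q) or p there: s:T, y:T. ✓
w: successors {s, w}; (p -> q) or p there: s:T, w:T. ✓
y: successors {s, w, y}; (p -> q) or p there: s:T, w:T, y:T. ✓
Satisfying worlds: {s, w, y}.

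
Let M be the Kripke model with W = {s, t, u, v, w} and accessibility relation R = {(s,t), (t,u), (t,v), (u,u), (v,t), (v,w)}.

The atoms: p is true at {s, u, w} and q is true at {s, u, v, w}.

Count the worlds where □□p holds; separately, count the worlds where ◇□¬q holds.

2 and 1

For □□p:
s: successors {t}; □p there: t:F. ✗
t: successors {u, v}; □p there: u:T, v:F. ✗
u: successors {u}; □p there: u:T. ✓
v: successors {t, w}; □p there: t:F, w:T. ✗
w: no successors, so □□p holds vacuously. ✓
— 2 worlds.
For ◇□¬q:
s: successors {t}; □¬q there: t:F. ✗
t: successors {u, v}; □¬q there: u:F, v:F. ✗
u: successors {u}; □¬q there: u:F. ✗
v: successors {t, w}; □¬q there: t:F, w:T. ✓
w: no successors, so ◇□¬q fails. ✗
— 1 world.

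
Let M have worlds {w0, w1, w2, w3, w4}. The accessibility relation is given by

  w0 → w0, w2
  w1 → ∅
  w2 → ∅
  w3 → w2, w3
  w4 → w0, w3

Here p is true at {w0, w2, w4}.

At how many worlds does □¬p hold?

w0: successors {w0, w2}; ¬p there: w0:F, w2:F. ✗
w1: no successors, so □¬p holds vacuously. ✓
w2: no successors, so □¬p holds vacuously. ✓
w3: successors {w2, w3}; ¬p there: w2:F, w3:T. ✗
w4: successors {w0, w3}; ¬p there: w0:F, w3:T. ✗
Satisfying worlds: {w1, w2}.

2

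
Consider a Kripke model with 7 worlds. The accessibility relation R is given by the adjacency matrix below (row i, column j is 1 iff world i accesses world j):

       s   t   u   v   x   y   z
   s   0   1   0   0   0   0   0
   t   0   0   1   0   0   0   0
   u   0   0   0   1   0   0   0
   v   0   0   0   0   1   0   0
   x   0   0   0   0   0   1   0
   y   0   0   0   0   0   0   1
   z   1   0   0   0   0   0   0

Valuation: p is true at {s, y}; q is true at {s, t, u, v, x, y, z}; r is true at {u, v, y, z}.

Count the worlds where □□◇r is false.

s: successors {t}; □◇r there: t:T. ✓
t: successors {u}; □◇r there: u:F. ✗
u: successors {v}; □◇r there: v:T. ✓
v: successors {x}; □◇r there: x:T. ✓
x: successors {y}; □◇r there: y:F. ✗
y: successors {z}; □◇r there: z:F. ✗
z: successors {s}; □◇r there: s:T. ✓
Satisfying worlds: {s, u, v, z}.
So □□◇r fails at the other 3 worlds.

3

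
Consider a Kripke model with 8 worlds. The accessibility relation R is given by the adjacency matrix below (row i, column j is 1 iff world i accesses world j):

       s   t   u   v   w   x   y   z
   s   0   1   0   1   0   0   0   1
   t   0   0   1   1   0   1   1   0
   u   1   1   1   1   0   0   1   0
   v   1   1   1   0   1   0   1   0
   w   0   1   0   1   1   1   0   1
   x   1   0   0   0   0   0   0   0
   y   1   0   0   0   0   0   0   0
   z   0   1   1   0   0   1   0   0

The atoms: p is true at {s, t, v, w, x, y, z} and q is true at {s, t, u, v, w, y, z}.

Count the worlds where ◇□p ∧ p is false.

2

s: ◇□p is F, p is T. ✗
t: ◇□p is T, p is T. ✓
u: ◇□p is T, p is F. ✗
v: ◇□p is T, p is T. ✓
w: ◇□p is T, p is T. ✓
x: ◇□p is T, p is T. ✓
y: ◇□p is T, p is T. ✓
z: ◇□p is T, p is T. ✓
Satisfying worlds: {t, v, w, x, y, z}.
So ◇□p ∧ p fails at the other 2 worlds.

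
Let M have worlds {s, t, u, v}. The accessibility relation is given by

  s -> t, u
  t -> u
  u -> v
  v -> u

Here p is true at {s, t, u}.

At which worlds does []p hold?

s: successors {t, u}; p there: t:T, u:T. ✓
t: successors {u}; p there: u:T. ✓
u: successors {v}; p there: v:F. ✗
v: successors {u}; p there: u:T. ✓

{s, t, v}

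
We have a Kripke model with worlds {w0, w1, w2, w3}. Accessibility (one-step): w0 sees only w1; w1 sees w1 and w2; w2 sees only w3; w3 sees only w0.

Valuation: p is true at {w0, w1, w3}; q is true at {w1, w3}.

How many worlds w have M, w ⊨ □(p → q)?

w0: successors {w1}; p → q there: w1:T. ✓
w1: successors {w1, w2}; p → q there: w1:T, w2:T. ✓
w2: successors {w3}; p → q there: w3:T. ✓
w3: successors {w0}; p → q there: w0:F. ✗
Satisfying worlds: {w0, w1, w2}.

3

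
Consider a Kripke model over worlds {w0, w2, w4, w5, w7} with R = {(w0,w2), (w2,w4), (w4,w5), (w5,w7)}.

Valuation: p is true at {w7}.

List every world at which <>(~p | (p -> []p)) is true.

w0: successors {w2}; ~p | (p -> []p) there: w2:T. ✓
w2: successors {w4}; ~p | (p -> []p) there: w4:T. ✓
w4: successors {w5}; ~p | (p -> []p) there: w5:T. ✓
w5: successors {w7}; ~p | (p -> []p) there: w7:T. ✓
w7: no successors, so <>(~p | (p -> []p)) fails. ✗

{w0, w2, w4, w5}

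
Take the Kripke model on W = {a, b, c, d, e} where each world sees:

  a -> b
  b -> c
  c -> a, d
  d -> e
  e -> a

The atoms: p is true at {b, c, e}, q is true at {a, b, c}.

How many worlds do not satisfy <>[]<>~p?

a: successors {b}; []<>~p there: b:T. ✓
b: successors {c}; []<>~p there: c:F. ✗
c: successors {a, d}; []<>~p there: a:F, d:T. ✓
d: successors {e}; []<>~p there: e:F. ✗
e: successors {a}; []<>~p there: a:F. ✗
Satisfying worlds: {a, c}.
So <>[]<>~p fails at the other 3 worlds.

3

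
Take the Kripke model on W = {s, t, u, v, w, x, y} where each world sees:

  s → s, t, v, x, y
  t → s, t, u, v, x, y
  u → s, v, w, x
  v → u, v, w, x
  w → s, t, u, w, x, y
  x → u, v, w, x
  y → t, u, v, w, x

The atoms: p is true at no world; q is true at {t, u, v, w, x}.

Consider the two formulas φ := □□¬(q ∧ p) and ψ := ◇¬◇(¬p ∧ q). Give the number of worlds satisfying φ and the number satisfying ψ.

For □□¬(q ∧ p):
s: successors {s, t, v, x, y}; □¬(q ∧ p) there: s:T, t:T, v:T, x:T, y:T. ✓
t: successors {s, t, u, v, x, y}; □¬(q ∧ p) there: s:T, t:T, u:T, v:T, x:T, y:T. ✓
u: successors {s, v, w, x}; □¬(q ∧ p) there: s:T, v:T, w:T, x:T. ✓
v: successors {u, v, w, x}; □¬(q ∧ p) there: u:T, v:T, w:T, x:T. ✓
w: successors {s, t, u, w, x, y}; □¬(q ∧ p) there: s:T, t:T, u:T, w:T, x:T, y:T. ✓
x: successors {u, v, w, x}; □¬(q ∧ p) there: u:T, v:T, w:T, x:T. ✓
y: successors {t, u, v, w, x}; □¬(q ∧ p) there: t:T, u:T, v:T, w:T, x:T. ✓
— 7 worlds.
For ◇¬◇(¬p ∧ q):
s: successors {s, t, v, x, y}; ¬◇(¬p ∧ q) there: s:F, t:F, v:F, x:F, y:F. ✗
t: successors {s, t, u, v, x, y}; ¬◇(¬p ∧ q) there: s:F, t:F, u:F, v:F, x:F, y:F. ✗
u: successors {s, v, w, x}; ¬◇(¬p ∧ q) there: s:F, v:F, w:F, x:F. ✗
v: successors {u, v, w, x}; ¬◇(¬p ∧ q) there: u:F, v:F, w:F, x:F. ✗
w: successors {s, t, u, w, x, y}; ¬◇(¬p ∧ q) there: s:F, t:F, u:F, w:F, x:F, y:F. ✗
x: successors {u, v, w, x}; ¬◇(¬p ∧ q) there: u:F, v:F, w:F, x:F. ✗
y: successors {t, u, v, w, x}; ¬◇(¬p ∧ q) there: t:F, u:F, v:F, w:F, x:F. ✗
— 0 worlds.

7 and 0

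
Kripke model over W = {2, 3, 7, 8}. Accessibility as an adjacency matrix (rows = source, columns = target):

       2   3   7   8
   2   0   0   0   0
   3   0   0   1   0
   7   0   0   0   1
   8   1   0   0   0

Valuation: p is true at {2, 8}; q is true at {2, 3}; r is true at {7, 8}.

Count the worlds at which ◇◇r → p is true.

3

2: ◇◇r is F, p is T. ✓
3: ◇◇r is T, p is F. ✗
7: ◇◇r is F, p is F. ✓
8: ◇◇r is F, p is T. ✓
Satisfying worlds: {2, 7, 8}.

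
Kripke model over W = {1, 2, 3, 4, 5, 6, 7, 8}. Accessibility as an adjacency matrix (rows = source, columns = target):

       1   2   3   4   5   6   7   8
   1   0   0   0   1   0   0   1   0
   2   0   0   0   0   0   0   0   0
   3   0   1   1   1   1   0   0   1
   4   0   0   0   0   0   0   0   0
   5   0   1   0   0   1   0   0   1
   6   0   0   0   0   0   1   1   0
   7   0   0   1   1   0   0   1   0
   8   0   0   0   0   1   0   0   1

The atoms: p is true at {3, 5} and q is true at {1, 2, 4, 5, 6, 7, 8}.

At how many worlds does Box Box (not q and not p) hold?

1: successors {4, 7}; Box (not q and not p) there: 4:T, 7:F. ✗
2: no successors, so Box Box (not q and not p) holds vacuously. ✓
3: successors {2, 3, 4, 5, 8}; Box (not q and not p) there: 2:T, 3:F, 4:T, 5:F, 8:F. ✗
4: no successors, so Box Box (not q and not p) holds vacuously. ✓
5: successors {2, 5, 8}; Box (not q and not p) there: 2:T, 5:F, 8:F. ✗
6: successors {6, 7}; Box (not q and not p) there: 6:F, 7:F. ✗
7: successors {3, 4, 7}; Box (not q and not p) there: 3:F, 4:T, 7:F. ✗
8: successors {5, 8}; Box (not q and not p) there: 5:F, 8:F. ✗
Satisfying worlds: {2, 4}.

2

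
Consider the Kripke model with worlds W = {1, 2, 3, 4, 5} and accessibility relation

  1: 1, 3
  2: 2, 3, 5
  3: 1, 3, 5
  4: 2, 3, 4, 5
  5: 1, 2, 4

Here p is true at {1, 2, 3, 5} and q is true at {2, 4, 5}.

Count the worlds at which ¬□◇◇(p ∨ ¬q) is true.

0

1: □◇◇(p ∨ ¬q) is T. ✗
2: □◇◇(p ∨ ¬q) is T. ✗
3: □◇◇(p ∨ ¬q) is T. ✗
4: □◇◇(p ∨ ¬q) is T. ✗
5: □◇◇(p ∨ ¬q) is T. ✗
Satisfying worlds: ∅.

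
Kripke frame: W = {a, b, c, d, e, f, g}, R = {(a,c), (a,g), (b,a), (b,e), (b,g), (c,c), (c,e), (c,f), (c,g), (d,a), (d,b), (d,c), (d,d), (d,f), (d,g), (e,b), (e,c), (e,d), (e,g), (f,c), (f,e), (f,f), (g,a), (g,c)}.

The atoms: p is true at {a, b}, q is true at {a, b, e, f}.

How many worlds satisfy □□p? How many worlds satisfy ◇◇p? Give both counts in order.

For □□p:
a: successors {c, g}; □p there: c:F, g:F. ✗
b: successors {a, e, g}; □p there: a:F, e:F, g:F. ✗
c: successors {c, e, f, g}; □p there: c:F, e:F, f:F, g:F. ✗
d: successors {a, b, c, d, f, g}; □p there: a:F, b:F, c:F, d:F, f:F, g:F. ✗
e: successors {b, c, d, g}; □p there: b:F, c:F, d:F, g:F. ✗
f: successors {c, e, f}; □p there: c:F, e:F, f:F. ✗
g: successors {a, c}; □p there: a:F, c:F. ✗
— 0 worlds.
For ◇◇p:
a: successors {c, g}; ◇p there: c:F, g:T. ✓
b: successors {a, e, g}; ◇p there: a:F, e:T, g:T. ✓
c: successors {c, e, f, g}; ◇p there: c:F, e:T, f:F, g:T. ✓
d: successors {a, b, c, d, f, g}; ◇p there: a:F, b:T, c:F, d:T, f:F, g:T. ✓
e: successors {b, c, d, g}; ◇p there: b:T, c:F, d:T, g:T. ✓
f: successors {c, e, f}; ◇p there: c:F, e:T, f:F. ✓
g: successors {a, c}; ◇p there: a:F, c:F. ✗
— 6 worlds.

0 and 6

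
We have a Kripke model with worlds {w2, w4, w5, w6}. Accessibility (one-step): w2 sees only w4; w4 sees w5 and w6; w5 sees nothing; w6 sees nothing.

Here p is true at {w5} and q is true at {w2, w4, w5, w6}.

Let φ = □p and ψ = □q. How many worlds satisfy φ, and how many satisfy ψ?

2 and 4

For □p:
w2: successors {w4}; p there: w4:F. ✗
w4: successors {w5, w6}; p there: w5:T, w6:F. ✗
w5: no successors, so □p holds vacuously. ✓
w6: no successors, so □p holds vacuously. ✓
— 2 worlds.
For □q:
w2: successors {w4}; q there: w4:T. ✓
w4: successors {w5, w6}; q there: w5:T, w6:T. ✓
w5: no successors, so □q holds vacuously. ✓
w6: no successors, so □q holds vacuously. ✓
— 4 worlds.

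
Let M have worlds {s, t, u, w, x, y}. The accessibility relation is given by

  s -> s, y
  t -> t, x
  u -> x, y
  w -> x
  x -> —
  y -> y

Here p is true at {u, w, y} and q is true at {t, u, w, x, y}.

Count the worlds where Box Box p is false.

2

s: successors {s, y}; Box p there: s:F, y:T. ✗
t: successors {t, x}; Box p there: t:F, x:T. ✗
u: successors {x, y}; Box p there: x:T, y:T. ✓
w: successors {x}; Box p there: x:T. ✓
x: no successors, so Box Box p holds vacuously. ✓
y: successors {y}; Box p there: y:T. ✓
Satisfying worlds: {u, w, x, y}.
So Box Box p fails at the other 2 worlds.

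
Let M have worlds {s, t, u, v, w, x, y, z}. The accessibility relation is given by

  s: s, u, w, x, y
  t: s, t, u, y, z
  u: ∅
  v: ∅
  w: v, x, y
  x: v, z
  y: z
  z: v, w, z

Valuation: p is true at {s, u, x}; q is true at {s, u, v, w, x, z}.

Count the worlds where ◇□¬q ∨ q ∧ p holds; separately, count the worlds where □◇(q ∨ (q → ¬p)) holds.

For ◇□¬q ∨ q ∧ p:
s: ◇□¬q is T, q ∧ p is T. ✓
t: ◇□¬q is T, q ∧ p is F. ✓
u: ◇□¬q is F, q ∧ p is T. ✓
v: ◇□¬q is F, q ∧ p is F. ✗
w: ◇□¬q is T, q ∧ p is F. ✓
x: ◇□¬q is T, q ∧ p is T. ✓
y: ◇□¬q is F, q ∧ p is F. ✗
z: ◇□¬q is T, q ∧ p is F. ✓
— 6 worlds.
For □◇(q ∨ (q → ¬p)):
s: successors {s, u, w, x, y}; ◇(q ∨ (q → ¬p)) there: s:T, u:F, w:T, x:T, y:T. ✗
t: successors {s, t, u, y, z}; ◇(q ∨ (q → ¬p)) there: s:T, t:T, u:F, y:T, z:T. ✗
u: no successors, so □◇(q ∨ (q → ¬p)) holds vacuously. ✓
v: no successors, so □◇(q ∨ (q → ¬p)) holds vacuously. ✓
w: successors {v, x, y}; ◇(q ∨ (q → ¬p)) there: v:F, x:T, y:T. ✗
x: successors {v, z}; ◇(q ∨ (q → ¬p)) there: v:F, z:T. ✗
y: successors {z}; ◇(q ∨ (q → ¬p)) there: z:T. ✓
z: successors {v, w, z}; ◇(q ∨ (q → ¬p)) there: v:F, w:T, z:T. ✗
— 3 worlds.

6 and 3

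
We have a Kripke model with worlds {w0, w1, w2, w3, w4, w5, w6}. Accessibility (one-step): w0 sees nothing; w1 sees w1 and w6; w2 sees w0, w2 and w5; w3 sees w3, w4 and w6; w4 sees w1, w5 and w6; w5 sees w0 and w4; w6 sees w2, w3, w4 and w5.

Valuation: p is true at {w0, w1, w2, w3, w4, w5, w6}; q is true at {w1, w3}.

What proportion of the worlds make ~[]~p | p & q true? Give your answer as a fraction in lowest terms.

w0: ~[]~p is F, p & q is F. ✗
w1: ~[]~p is T, p & q is T. ✓
w2: ~[]~p is T, p & q is F. ✓
w3: ~[]~p is T, p & q is T. ✓
w4: ~[]~p is T, p & q is F. ✓
w5: ~[]~p is T, p & q is F. ✓
w6: ~[]~p is T, p & q is F. ✓
That's 6 of 7 worlds, so 6/7.

6/7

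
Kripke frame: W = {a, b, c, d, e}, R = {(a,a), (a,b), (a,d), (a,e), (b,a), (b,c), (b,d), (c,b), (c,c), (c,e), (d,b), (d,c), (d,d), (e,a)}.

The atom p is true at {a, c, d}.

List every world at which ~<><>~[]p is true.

∅

a: <><>~[]p is T. ✗
b: <><>~[]p is T. ✗
c: <><>~[]p is T. ✗
d: <><>~[]p is T. ✗
e: <><>~[]p is T. ✗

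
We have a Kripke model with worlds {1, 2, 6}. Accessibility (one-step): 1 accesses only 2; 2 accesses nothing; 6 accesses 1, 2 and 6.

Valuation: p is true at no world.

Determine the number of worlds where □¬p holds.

3

1: successors {2}; ¬p there: 2:T. ✓
2: no successors, so □¬p holds vacuously. ✓
6: successors {1, 2, 6}; ¬p there: 1:T, 2:T, 6:T. ✓
Satisfying worlds: {1, 2, 6}.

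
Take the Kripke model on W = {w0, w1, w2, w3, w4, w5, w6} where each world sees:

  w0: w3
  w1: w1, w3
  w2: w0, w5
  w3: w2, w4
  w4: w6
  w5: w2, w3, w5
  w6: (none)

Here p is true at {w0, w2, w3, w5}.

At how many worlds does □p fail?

3

w0: successors {w3}; p there: w3:T. ✓
w1: successors {w1, w3}; p there: w1:F, w3:T. ✗
w2: successors {w0, w5}; p there: w0:T, w5:T. ✓
w3: successors {w2, w4}; p there: w2:T, w4:F. ✗
w4: successors {w6}; p there: w6:F. ✗
w5: successors {w2, w3, w5}; p there: w2:T, w3:T, w5:T. ✓
w6: no successors, so □p holds vacuously. ✓
Satisfying worlds: {w0, w2, w5, w6}.
So □p fails at the other 3 worlds.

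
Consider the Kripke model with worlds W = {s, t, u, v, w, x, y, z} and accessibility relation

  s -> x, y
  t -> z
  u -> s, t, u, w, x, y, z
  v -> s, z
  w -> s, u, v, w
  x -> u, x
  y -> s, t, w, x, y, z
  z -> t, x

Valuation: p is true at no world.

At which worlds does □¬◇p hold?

s: successors {x, y}; ¬◇p there: x:T, y:T. ✓
t: successors {z}; ¬◇p there: z:T. ✓
u: successors {s, t, u, w, x, y, z}; ¬◇p there: s:T, t:T, u:T, w:T, x:T, y:T, z:T. ✓
v: successors {s, z}; ¬◇p there: s:T, z:T. ✓
w: successors {s, u, v, w}; ¬◇p there: s:T, u:T, v:T, w:T. ✓
x: successors {u, x}; ¬◇p there: u:T, x:T. ✓
y: successors {s, t, w, x, y, z}; ¬◇p there: s:T, t:T, w:T, x:T, y:T, z:T. ✓
z: successors {t, x}; ¬◇p there: t:T, x:T. ✓

{s, t, u, v, w, x, y, z}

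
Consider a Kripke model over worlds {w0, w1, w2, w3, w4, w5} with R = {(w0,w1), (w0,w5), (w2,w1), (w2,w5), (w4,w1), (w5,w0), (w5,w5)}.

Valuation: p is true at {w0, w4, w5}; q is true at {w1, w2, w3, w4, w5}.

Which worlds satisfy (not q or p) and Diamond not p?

{w0, w4}

w0: not q or p is T, Diamond not p is T. ✓
w1: not q or p is F, Diamond not p is F. ✗
w2: not q or p is F, Diamond not p is T. ✗
w3: not q or p is F, Diamond not p is F. ✗
w4: not q or p is T, Diamond not p is T. ✓
w5: not q or p is T, Diamond not p is F. ✗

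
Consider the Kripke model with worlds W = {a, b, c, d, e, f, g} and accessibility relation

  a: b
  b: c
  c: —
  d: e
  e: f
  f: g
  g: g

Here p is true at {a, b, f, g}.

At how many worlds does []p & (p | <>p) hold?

a: []p is T, p | <>p is T. ✓
b: []p is F, p | <>p is T. ✗
c: []p is T, p | <>p is F. ✗
d: []p is F, p | <>p is F. ✗
e: []p is T, p | <>p is T. ✓
f: []p is T, p | <>p is T. ✓
g: []p is T, p | <>p is T. ✓
Satisfying worlds: {a, e, f, g}.

4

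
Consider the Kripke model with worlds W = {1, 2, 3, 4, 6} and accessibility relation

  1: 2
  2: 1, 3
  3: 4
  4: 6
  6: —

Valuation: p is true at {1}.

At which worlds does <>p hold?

{2}

1: successors {2}; p there: 2:F. ✗
2: successors {1, 3}; p there: 1:T, 3:F. ✓
3: successors {4}; p there: 4:F. ✗
4: successors {6}; p there: 6:F. ✗
6: no successors, so <>p fails. ✗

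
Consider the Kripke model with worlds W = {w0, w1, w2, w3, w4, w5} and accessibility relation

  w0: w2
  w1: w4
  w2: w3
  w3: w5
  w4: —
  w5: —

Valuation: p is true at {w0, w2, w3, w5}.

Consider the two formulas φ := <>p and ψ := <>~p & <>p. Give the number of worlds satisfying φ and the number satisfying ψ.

3 and 0

For <>p:
w0: successors {w2}; p there: w2:T. ✓
w1: successors {w4}; p there: w4:F. ✗
w2: successors {w3}; p there: w3:T. ✓
w3: successors {w5}; p there: w5:T. ✓
w4: no successors, so <>p fails. ✗
w5: no successors, so <>p fails. ✗
— 3 worlds.
For <>~p & <>p:
w0: <>~p is F, <>p is T. ✗
w1: <>~p is T, <>p is F. ✗
w2: <>~p is F, <>p is T. ✗
w3: <>~p is F, <>p is T. ✗
w4: <>~p is F, <>p is F. ✗
w5: <>~p is F, <>p is F. ✗
— 0 worlds.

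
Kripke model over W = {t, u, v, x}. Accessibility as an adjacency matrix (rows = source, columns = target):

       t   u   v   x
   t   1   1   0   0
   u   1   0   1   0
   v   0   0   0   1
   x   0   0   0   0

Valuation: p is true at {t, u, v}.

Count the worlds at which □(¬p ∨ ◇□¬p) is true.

2

t: successors {t, u}; ¬p ∨ ◇□¬p there: t:F, u:T. ✗
u: successors {t, v}; ¬p ∨ ◇□¬p there: t:F, v:T. ✗
v: successors {x}; ¬p ∨ ◇□¬p there: x:T. ✓
x: no successors, so □(¬p ∨ ◇□¬p) holds vacuously. ✓
Satisfying worlds: {v, x}.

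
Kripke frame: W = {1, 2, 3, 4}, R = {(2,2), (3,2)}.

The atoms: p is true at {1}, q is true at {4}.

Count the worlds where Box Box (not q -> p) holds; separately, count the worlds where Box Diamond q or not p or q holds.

2 and 4

For Box Box (not q -> p):
1: no successors, so Box Box (not q -> p) holds vacuously. ✓
2: successors {2}; Box (not q -> p) there: 2:F. ✗
3: successors {2}; Box (not q -> p) there: 2:F. ✗
4: no successors, so Box Box (not q -> p) holds vacuously. ✓
— 2 worlds.
For Box Diamond q or not p or q:
1: Box Diamond q is T, not p or q is F. ✓
2: Box Diamond q is F, not p or q is T. ✓
3: Box Diamond q is F, not p or q is T. ✓
4: Box Diamond q is T, not p or q is T. ✓
— 4 worlds.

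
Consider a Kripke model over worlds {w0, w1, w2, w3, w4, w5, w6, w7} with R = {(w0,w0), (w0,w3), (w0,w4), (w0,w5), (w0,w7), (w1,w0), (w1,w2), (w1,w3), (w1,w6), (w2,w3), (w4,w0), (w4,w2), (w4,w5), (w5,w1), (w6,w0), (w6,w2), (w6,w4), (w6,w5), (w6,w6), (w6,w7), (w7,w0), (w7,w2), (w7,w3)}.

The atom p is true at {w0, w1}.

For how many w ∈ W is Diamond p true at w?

6

w0: successors {w0, w3, w4, w5, w7}; p there: w0:T, w3:F, w4:F, w5:F, w7:F. ✓
w1: successors {w0, w2, w3, w6}; p there: w0:T, w2:F, w3:F, w6:F. ✓
w2: successors {w3}; p there: w3:F. ✗
w3: no successors, so Diamond p fails. ✗
w4: successors {w0, w2, w5}; p there: w0:T, w2:F, w5:F. ✓
w5: successors {w1}; p there: w1:T. ✓
w6: successors {w0, w2, w4, w5, w6, w7}; p there: w0:T, w2:F, w4:F, w5:F, w6:F, w7:F. ✓
w7: successors {w0, w2, w3}; p there: w0:T, w2:F, w3:F. ✓
Satisfying worlds: {w0, w1, w4, w5, w6, w7}.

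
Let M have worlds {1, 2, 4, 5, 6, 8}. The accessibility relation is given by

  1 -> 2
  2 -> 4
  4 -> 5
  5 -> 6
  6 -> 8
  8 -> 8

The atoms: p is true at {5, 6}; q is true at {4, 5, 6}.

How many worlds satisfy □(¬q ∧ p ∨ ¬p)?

4

1: successors {2}; ¬q ∧ p ∨ ¬p there: 2:T. ✓
2: successors {4}; ¬q ∧ p ∨ ¬p there: 4:T. ✓
4: successors {5}; ¬q ∧ p ∨ ¬p there: 5:F. ✗
5: successors {6}; ¬q ∧ p ∨ ¬p there: 6:F. ✗
6: successors {8}; ¬q ∧ p ∨ ¬p there: 8:T. ✓
8: successors {8}; ¬q ∧ p ∨ ¬p there: 8:T. ✓
Satisfying worlds: {1, 2, 6, 8}.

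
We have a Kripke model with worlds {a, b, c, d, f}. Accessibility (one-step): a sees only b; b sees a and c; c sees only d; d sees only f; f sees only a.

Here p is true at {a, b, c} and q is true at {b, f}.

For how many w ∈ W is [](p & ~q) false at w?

3

a: successors {b}; p & ~q there: b:F. ✗
b: successors {a, c}; p & ~q there: a:T, c:T. ✓
c: successors {d}; p & ~q there: d:F. ✗
d: successors {f}; p & ~q there: f:F. ✗
f: successors {a}; p & ~q there: a:T. ✓
Satisfying worlds: {b, f}.
So [](p & ~q) fails at the other 3 worlds.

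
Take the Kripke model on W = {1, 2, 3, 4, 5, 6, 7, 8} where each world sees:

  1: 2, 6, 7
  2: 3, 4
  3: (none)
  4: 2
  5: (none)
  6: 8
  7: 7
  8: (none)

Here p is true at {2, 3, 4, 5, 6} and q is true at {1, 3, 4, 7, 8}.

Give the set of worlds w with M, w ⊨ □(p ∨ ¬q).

1: successors {2, 6, 7}; p ∨ ¬q there: 2:T, 6:T, 7:F. ✗
2: successors {3, 4}; p ∨ ¬q there: 3:T, 4:T. ✓
3: no successors, so □(p ∨ ¬q) holds vacuously. ✓
4: successors {2}; p ∨ ¬q there: 2:T. ✓
5: no successors, so □(p ∨ ¬q) holds vacuously. ✓
6: successors {8}; p ∨ ¬q there: 8:F. ✗
7: successors {7}; p ∨ ¬q there: 7:F. ✗
8: no successors, so □(p ∨ ¬q) holds vacuously. ✓

{2, 3, 4, 5, 8}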